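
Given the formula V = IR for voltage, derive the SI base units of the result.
Units of each symbol in V = IR:
  I (current): A
  R (resistance, in ohms): kg·m²/(s³·A²)

Multiplying the contributions: [A] · [kg·m²/(s³·A²)]
Adding exponents of each base unit: kg: 1, m: 2, s: -3, A: -1
SI base units of voltage: kg·m²/(s³·A)

Answer: kg·m²/(s³·A)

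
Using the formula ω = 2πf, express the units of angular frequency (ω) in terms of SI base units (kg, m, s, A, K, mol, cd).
Units of each symbol in ω = 2πf:
  f (frequency): 1/s
  The factor 2π is dimensionless.

Multiplying the contributions: [1/s]
Adding exponents of each base unit: s: -1
SI base units of angular frequency: 1/s

Answer: 1/s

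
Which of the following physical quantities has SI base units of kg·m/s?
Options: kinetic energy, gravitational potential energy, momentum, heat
Checking the SI base units of each option:
  kinetic energy (E = ½mv²): kg·m²/s²  ✗
  gravitational potential energy (U = -GMm/r): kg·m²/s²  ✗
  momentum (p = mv): kg·m/s  ✓ matches
  heat (Q = mcΔT): kg·m²/s²  ✗

Only momentum has units kg·m/s.

Answer: momentum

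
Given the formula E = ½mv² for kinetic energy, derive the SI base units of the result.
Units of each symbol in E = ½mv²:
  m (mass): kg
  v (speed): m/s  → to the power 2, contributes m²/s²
  The factor ½ is dimensionless.

Multiplying the contributions: [kg] · [m²/s²]
Adding exponents of each base unit: kg: 1, m: 2, s: -2
SI base units of kinetic energy: kg·m²/s²

Answer: kg·m²/s²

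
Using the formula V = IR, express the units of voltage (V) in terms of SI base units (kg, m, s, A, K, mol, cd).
Units of each symbol in V = IR:
  I (current): A
  R (resistance, in ohms): kg·m²/(s³·A²)

Multiplying the contributions: [A] · [kg·m²/(s³·A²)]
Adding exponents of each base unit: kg: 1, m: 2, s: -3, A: -1
SI base units of voltage: kg·m²/(s³·A)

Answer: kg·m²/(s³·A)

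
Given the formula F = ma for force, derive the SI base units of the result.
Units of each symbol in F = ma:
  m (mass): kg
  a (acceleration): m/s²

Multiplying the contributions: [kg] · [m/s²]
Adding exponents of each base unit: kg: 1, m: 1, s: -2
SI base units of force: kg·m/s²

Answer: kg·m/s²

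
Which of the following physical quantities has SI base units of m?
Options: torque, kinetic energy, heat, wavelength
Checking the SI base units of each option:
  torque (τ = Fr): kg·m²/s²  ✗
  kinetic energy (E = ½mv²): kg·m²/s²  ✗
  heat (Q = mcΔT): kg·m²/s²  ✗
  wavelength (λ = v/f): m  ✓ matches

Only wavelength has units m.

Answer: wavelength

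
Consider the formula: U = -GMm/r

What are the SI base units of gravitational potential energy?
Units of each symbol in U = -GMm/r:
  G (gravitational constant): m³/(kg·s²)
  M (mass): kg
  m (mass): kg
  r (distance): m  → in the denominator, contributes 1/m
  The minus sign does not affect the units.

Multiplying the contributions: [m³/(kg·s²)] · [kg] · [kg] · [1/m]
Adding exponents of each base unit: kg: 1, m: 2, s: -2
SI base units of gravitational potential energy: kg·m²/s²

Answer: kg·m²/s²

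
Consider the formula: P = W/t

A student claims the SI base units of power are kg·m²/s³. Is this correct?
Units of each symbol in P = W/t:
  W (work): kg·m²/s²
  t (time): s  → in the denominator, contributes 1/s

Multiplying the contributions: [kg·m²/s²] · [1/s]
Adding exponents of each base unit: kg: 1, m: 2, s: -3
SI base units of power: kg·m²/s³

The claimed units kg·m²/s³ match the derived units, so the claim is correct.

Answer: Yes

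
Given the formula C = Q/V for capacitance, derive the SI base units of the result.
Units of each symbol in C = Q/V:
  Q (charge, in coulombs): s·A
  V (voltage, in volts): kg·m²/(s³·A)  → in the denominator, contributes s³·A/(kg·m²)

Multiplying the contributions: [s·A] · [s³·A/(kg·m²)]
Adding exponents of each base unit: kg: -1, m: -2, s: 4, A: 2
SI base units of capacitance: s⁴·A²/(kg·m²)

Answer: s⁴·A²/(kg·m²)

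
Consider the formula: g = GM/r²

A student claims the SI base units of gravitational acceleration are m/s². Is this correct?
Units of each symbol in g = GM/r²:
  G (gravitational constant): m³/(kg·s²)
  M (mass): kg
  r (distance): m  → to the power 2 in the denominator, contributes 1/m²

Multiplying the contributions: [m³/(kg·s²)] · [kg] · [1/m²]
Adding exponents of each base unit: m: 1, s: -2
SI base units of gravitational acceleration: m/s²

The claimed units m/s² match the derived units, so the claim is correct.

Answer: Yes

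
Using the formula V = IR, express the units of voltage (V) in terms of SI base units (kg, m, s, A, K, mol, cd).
Units of each symbol in V = IR:
  I (current): A
  R (resistance, in ohms): kg·m²/(s³·A²)

Multiplying the contributions: [A] · [kg·m²/(s³·A²)]
Adding exponents of each base unit: kg: 1, m: 2, s: -3, A: -1
SI base units of voltage: kg·m²/(s³·A)

Answer: kg·m²/(s³·A)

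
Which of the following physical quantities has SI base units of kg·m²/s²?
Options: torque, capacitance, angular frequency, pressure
Checking the SI base units of each option:
  torque (τ = Fr): kg·m²/s²  ✓ matches
  capacitance (C = Q/V): s⁴·A²/(kg·m²)  ✗
  angular frequency (ω = 2πf): 1/s  ✗
  pressure (P = F/A): kg/(m·s²)  ✗

Only torque has units kg·m²/s².

Answer: torque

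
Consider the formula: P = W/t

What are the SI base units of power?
Units of each symbol in P = W/t:
  W (work): kg·m²/s²
  t (time): s  → in the denominator, contributes 1/s

Multiplying the contributions: [kg·m²/s²] · [1/s]
Adding exponents of each base unit: kg: 1, m: 2, s: -3
SI base units of power: kg·m²/s³

Answer: kg·m²/s³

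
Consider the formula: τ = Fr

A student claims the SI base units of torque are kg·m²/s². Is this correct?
Units of each symbol in τ = Fr:
  F (force): kg·m/s²
  r (lever arm): m

Multiplying the contributions: [kg·m/s²] · [m]
Adding exponents of each base unit: kg: 1, m: 2, s: -2
SI base units of torque: kg·m²/s²

The claimed units kg·m²/s² match the derived units, so the claim is correct.

Answer: Yes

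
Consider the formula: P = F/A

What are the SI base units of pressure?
Units of each symbol in P = F/A:
  F (force): kg·m/s²
  A (area): m²  → in the denominator, contributes 1/m²

Multiplying the contributions: [kg·m/s²] · [1/m²]
Adding exponents of each base unit: kg: 1, m: -1, s: -2
SI base units of pressure: kg/(m·s²)

Answer: kg/(m·s²)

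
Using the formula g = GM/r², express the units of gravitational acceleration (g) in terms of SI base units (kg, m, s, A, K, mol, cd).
Units of each symbol in g = GM/r²:
  G (gravitational constant): m³/(kg·s²)
  M (mass): kg
  r (distance): m  → to the power 2 in the denominator, contributes 1/m²

Multiplying the contributions: [m³/(kg·s²)] · [kg] · [1/m²]
Adding exponents of each base unit: m: 1, s: -2
SI base units of gravitational acceleration: m/s²

Answer: m/s²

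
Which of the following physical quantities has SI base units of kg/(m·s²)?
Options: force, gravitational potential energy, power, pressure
Checking the SI base units of each option:
  force (F = ma): kg·m/s²  ✗
  gravitational potential energy (U = -GMm/r): kg·m²/s²  ✗
  power (P = W/t): kg·m²/s³  ✗
  pressure (P = F/A): kg/(m·s²)  ✓ matches

Only pressure has units kg/(m·s²).

Answer: pressure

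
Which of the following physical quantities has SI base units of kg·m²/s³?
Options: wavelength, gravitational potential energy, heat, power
Checking the SI base units of each option:
  wavelength (λ = v/f): m  ✗
  gravitational potential energy (U = -GMm/r): kg·m²/s²  ✗
  heat (Q = mcΔT): kg·m²/s²  ✗
  power (P = W/t): kg·m²/s³  ✓ matches

Only power has units kg·m²/s³.

Answer: power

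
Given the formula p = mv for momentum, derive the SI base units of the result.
Units of each symbol in p = mv:
  m (mass): kg
  v (velocity): m/s

Multiplying the contributions: [kg] · [m/s]
Adding exponents of each base unit: kg: 1, m: 1, s: -1
SI base units of momentum: kg·m/s

Answer: kg·m/s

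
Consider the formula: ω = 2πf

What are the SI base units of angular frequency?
Units of each symbol in ω = 2πf:
  f (frequency): 1/s
  The factor 2π is dimensionless.

Multiplying the contributions: [1/s]
Adding exponents of each base unit: s: -1
SI base units of angular frequency: 1/s

Answer: 1/s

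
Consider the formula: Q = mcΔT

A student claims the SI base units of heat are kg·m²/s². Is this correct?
Units of each symbol in Q = mcΔT:
  m (mass): kg
  c (specific heat capacity, in J/(kg·K)): m²/(s²·K)
  ΔT (temperature change): K

Multiplying the contributions: [kg] · [m²/(s²·K)] · [K]
Adding exponents of each base unit: kg: 1, m: 2, s: -2
SI base units of heat: kg·m²/s²

The claimed units kg·m²/s² match the derived units, so the claim is correct.

Answer: Yes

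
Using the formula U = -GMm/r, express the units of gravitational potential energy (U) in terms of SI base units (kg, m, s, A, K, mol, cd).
Units of each symbol in U = -GMm/r:
  G (gravitational constant): m³/(kg·s²)
  M (mass): kg
  m (mass): kg
  r (distance): m  → in the denominator, contributes 1/m
  The minus sign does not affect the units.

Multiplying the contributions: [m³/(kg·s²)] · [kg] · [kg] · [1/m]
Adding exponents of each base unit: kg: 1, m: 2, s: -2
SI base units of gravitational potential energy: kg·m²/s²

Answer: kg·m²/s²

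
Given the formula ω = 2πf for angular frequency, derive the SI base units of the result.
Units of each symbol in ω = 2πf:
  f (frequency): 1/s
  The factor 2π is dimensionless.

Multiplying the contributions: [1/s]
Adding exponents of each base unit: s: -1
SI base units of angular frequency: 1/s

Answer: 1/s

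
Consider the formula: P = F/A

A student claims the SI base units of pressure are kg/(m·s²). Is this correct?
Units of each symbol in P = F/A:
  F (force): kg·m/s²
  A (area): m²  → in the denominator, contributes 1/m²

Multiplying the contributions: [kg·m/s²] · [1/m²]
Adding exponents of each base unit: kg: 1, m: -1, s: -2
SI base units of pressure: kg/(m·s²)

The claimed units kg/(m·s²) match the derived units, so the claim is correct.

Answer: Yes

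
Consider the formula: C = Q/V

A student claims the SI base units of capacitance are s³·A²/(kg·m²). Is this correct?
Units of each symbol in C = Q/V:
  Q (charge, in coulombs): s·A
  V (voltage, in volts): kg·m²/(s³·A)  → in the denominator, contributes s³·A/(kg·m²)

Multiplying the contributions: [s·A] · [s³·A/(kg·m²)]
Adding exponents of each base unit: kg: -1, m: -2, s: 4, A: 2
SI base units of capacitance: s⁴·A²/(kg·m²)

The claimed units s³·A²/(kg·m²) (exponents kg: -1, m: -2, s: 3, A: 2) do not match the derived units s⁴·A²/(kg·m²) (exponents kg: -1, m: -2, s: 4, A: 2), so the claim is incorrect.

Answer: No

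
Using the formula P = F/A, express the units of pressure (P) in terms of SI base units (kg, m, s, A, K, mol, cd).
Units of each symbol in P = F/A:
  F (force): kg·m/s²
  A (area): m²  → in the denominator, contributes 1/m²

Multiplying the contributions: [kg·m/s²] · [1/m²]
Adding exponents of each base unit: kg: 1, m: -1, s: -2
SI base units of pressure: kg/(m·s²)

Answer: kg/(m·s²)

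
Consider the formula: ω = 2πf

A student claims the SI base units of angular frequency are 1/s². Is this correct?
Units of each symbol in ω = 2πf:
  f (frequency): 1/s
  The factor 2π is dimensionless.

Multiplying the contributions: [1/s]
Adding exponents of each base unit: s: -1
SI base units of angular frequency: 1/s

The claimed units 1/s² (exponents s: -2) do not match the derived units 1/s (exponents s: -1), so the claim is incorrect.

Answer: No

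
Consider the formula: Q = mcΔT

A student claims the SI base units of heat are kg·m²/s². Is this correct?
Units of each symbol in Q = mcΔT:
  m (mass): kg
  c (specific heat capacity, in J/(kg·K)): m²/(s²·K)
  ΔT (temperature change): K

Multiplying the contributions: [kg] · [m²/(s²·K)] · [K]
Adding exponents of each base unit: kg: 1, m: 2, s: -2
SI base units of heat: kg·m²/s²

The claimed units kg·m²/s² match the derived units, so the claim is correct.

Answer: Yes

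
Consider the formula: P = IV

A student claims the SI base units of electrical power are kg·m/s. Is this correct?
Units of each symbol in P = IV:
  I (current): A
  V (voltage, in volts): kg·m²/(s³·A)

Multiplying the contributions: [A] · [kg·m²/(s³·A)]
Adding exponents of each base unit: kg: 1, m: 2, s: -3
SI base units of electrical power: kg·m²/s³

The claimed units kg·m/s (exponents kg: 1, m: 1, s: -1) do not match the derived units kg·m²/s³ (exponents kg: 1, m: 2, s: -3), so the claim is incorrect.

Answer: No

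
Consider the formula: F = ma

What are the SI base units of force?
Units of each symbol in F = ma:
  m (mass): kg
  a (acceleration): m/s²

Multiplying the contributions: [kg] · [m/s²]
Adding exponents of each base unit: kg: 1, m: 1, s: -2
SI base units of force: kg·m/s²

Answer: kg·m/s²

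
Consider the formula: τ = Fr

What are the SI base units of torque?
Units of each symbol in τ = Fr:
  F (force): kg·m/s²
  r (lever arm): m

Multiplying the contributions: [kg·m/s²] · [m]
Adding exponents of each base unit: kg: 1, m: 2, s: -2
SI base units of torque: kg·m²/s²

Answer: kg·m²/s²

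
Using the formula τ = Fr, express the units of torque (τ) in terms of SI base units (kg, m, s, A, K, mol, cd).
Units of each symbol in τ = Fr:
  F (force): kg·m/s²
  r (lever arm): m

Multiplying the contributions: [kg·m/s²] · [m]
Adding exponents of each base unit: kg: 1, m: 2, s: -2
SI base units of torque: kg·m²/s²

Answer: kg·m²/s²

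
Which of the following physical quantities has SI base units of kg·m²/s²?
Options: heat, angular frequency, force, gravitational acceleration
Checking the SI base units of each option:
  heat (Q = mcΔT): kg·m²/s²  ✓ matches
  angular frequency (ω = 2πf): 1/s  ✗
  force (F = ma): kg·m/s²  ✗
  gravitational acceleration (g = GM/r²): m/s²  ✗

Only heat has units kg·m²/s².

Answer: heat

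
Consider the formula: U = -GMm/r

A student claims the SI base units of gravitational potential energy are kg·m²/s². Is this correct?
Units of each symbol in U = -GMm/r:
  G (gravitational constant): m³/(kg·s²)
  M (mass): kg
  m (mass): kg
  r (distance): m  → in the denominator, contributes 1/m
  The minus sign does not affect the units.

Multiplying the contributions: [m³/(kg·s²)] · [kg] · [kg] · [1/m]
Adding exponents of each base unit: kg: 1, m: 2, s: -2
SI base units of gravitational potential energy: kg·m²/s²

The claimed units kg·m²/s² match the derived units, so the claim is correct.

Answer: Yes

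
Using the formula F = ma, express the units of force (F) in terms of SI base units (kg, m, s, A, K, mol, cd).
Units of each symbol in F = ma:
  m (mass): kg
  a (acceleration): m/s²

Multiplying the contributions: [kg] · [m/s²]
Adding exponents of each base unit: kg: 1, m: 1, s: -2
SI base units of force: kg·m/s²

Answer: kg·m/s²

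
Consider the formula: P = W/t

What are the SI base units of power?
Units of each symbol in P = W/t:
  W (work): kg·m²/s²
  t (time): s  → in the denominator, contributes 1/s

Multiplying the contributions: [kg·m²/s²] · [1/s]
Adding exponents of each base unit: kg: 1, m: 2, s: -3
SI base units of power: kg·m²/s³

Answer: kg·m²/s³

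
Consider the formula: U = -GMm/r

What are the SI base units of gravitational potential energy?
Units of each symbol in U = -GMm/r:
  G (gravitational constant): m³/(kg·s²)
  M (mass): kg
  m (mass): kg
  r (distance): m  → in the denominator, contributes 1/m
  The minus sign does not affect the units.

Multiplying the contributions: [m³/(kg·s²)] · [kg] · [kg] · [1/m]
Adding exponents of each base unit: kg: 1, m: 2, s: -2
SI base units of gravitational potential energy: kg·m²/s²

Answer: kg·m²/s²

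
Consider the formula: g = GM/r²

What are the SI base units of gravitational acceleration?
Units of each symbol in g = GM/r²:
  G (gravitational constant): m³/(kg·s²)
  M (mass): kg
  r (distance): m  → to the power 2 in the denominator, contributes 1/m²

Multiplying the contributions: [m³/(kg·s²)] · [kg] · [1/m²]
Adding exponents of each base unit: m: 1, s: -2
SI base units of gravitational acceleration: m/s²

Answer: m/s²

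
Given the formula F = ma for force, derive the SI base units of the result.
Units of each symbol in F = ma:
  m (mass): kg
  a (acceleration): m/s²

Multiplying the contributions: [kg] · [m/s²]
Adding exponents of each base unit: kg: 1, m: 1, s: -2
SI base units of force: kg·m/s²

Answer: kg·m/s²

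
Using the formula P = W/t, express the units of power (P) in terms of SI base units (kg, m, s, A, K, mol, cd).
Units of each symbol in P = W/t:
  W (work): kg·m²/s²
  t (time): s  → in the denominator, contributes 1/s

Multiplying the contributions: [kg·m²/s²] · [1/s]
Adding exponents of each base unit: kg: 1, m: 2, s: -3
SI base units of power: kg·m²/s³

Answer: kg·m²/s³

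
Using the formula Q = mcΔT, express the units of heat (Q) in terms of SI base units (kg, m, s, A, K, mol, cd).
Units of each symbol in Q = mcΔT:
  m (mass): kg
  c (specific heat capacity, in J/(kg·K)): m²/(s²·K)
  ΔT (temperature change): K

Multiplying the contributions: [kg] · [m²/(s²·K)] · [K]
Adding exponents of each base unit: kg: 1, m: 2, s: -2
SI base units of heat: kg·m²/s²

Answer: kg·m²/s²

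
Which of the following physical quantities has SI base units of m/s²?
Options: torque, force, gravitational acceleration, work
Checking the SI base units of each option:
  torque (τ = Fr): kg·m²/s²  ✗
  force (F = ma): kg·m/s²  ✗
  gravitational acceleration (g = GM/r²): m/s²  ✓ matches
  work (W = Fd): kg·m²/s²  ✗

Only gravitational acceleration has units m/s².

Answer: gravitational acceleration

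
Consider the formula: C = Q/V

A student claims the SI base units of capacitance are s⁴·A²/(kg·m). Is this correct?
Units of each symbol in C = Q/V:
  Q (charge, in coulombs): s·A
  V (voltage, in volts): kg·m²/(s³·A)  → in the denominator, contributes s³·A/(kg·m²)

Multiplying the contributions: [s·A] · [s³·A/(kg·m²)]
Adding exponents of each base unit: kg: -1, m: -2, s: 4, A: 2
SI base units of capacitance: s⁴·A²/(kg·m²)

The claimed units s⁴·A²/(kg·m) (exponents kg: -1, m: -1, s: 4, A: 2) do not match the derived units s⁴·A²/(kg·m²) (exponents kg: -1, m: -2, s: 4, A: 2), so the claim is incorrect.

Answer: No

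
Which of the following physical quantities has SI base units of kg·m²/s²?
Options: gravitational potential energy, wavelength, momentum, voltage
Checking the SI base units of each option:
  gravitational potential energy (U = -GMm/r): kg·m²/s²  ✓ matches
  wavelength (λ = v/f): m  ✗
  momentum (p = mv): kg·m/s  ✗
  voltage (V = IR): kg·m²/(s³·A)  ✗

Only gravitational potential energy has units kg·m²/s².

Answer: gravitational potential energy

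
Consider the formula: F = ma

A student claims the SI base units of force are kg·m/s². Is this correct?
Units of each symbol in F = ma:
  m (mass): kg
  a (acceleration): m/s²

Multiplying the contributions: [kg] · [m/s²]
Adding exponents of each base unit: kg: 1, m: 1, s: -2
SI base units of force: kg·m/s²

The claimed units kg·m/s² match the derived units, so the claim is correct.

Answer: Yes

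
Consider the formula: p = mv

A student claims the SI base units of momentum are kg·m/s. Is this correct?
Units of each symbol in p = mv:
  m (mass): kg
  v (velocity): m/s

Multiplying the contributions: [kg] · [m/s]
Adding exponents of each base unit: kg: 1, m: 1, s: -1
SI base units of momentum: kg·m/s

The claimed units kg·m/s match the derived units, so the claim is correct.

Answer: Yes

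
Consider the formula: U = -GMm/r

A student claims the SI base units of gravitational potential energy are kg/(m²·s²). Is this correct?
Units of each symbol in U = -GMm/r:
  G (gravitational constant): m³/(kg·s²)
  M (mass): kg
  m (mass): kg
  r (distance): m  → in the denominator, contributes 1/m
  The minus sign does not affect the units.

Multiplying the contributions: [m³/(kg·s²)] · [kg] · [kg] · [1/m]
Adding exponents of each base unit: kg: 1, m: 2, s: -2
SI base units of gravitational potential energy: kg·m²/s²

The claimed units kg/(m²·s²) (exponents kg: 1, m: -2, s: -2) do not match the derived units kg·m²/s² (exponents kg: 1, m: 2, s: -2), so the claim is incorrect.

Answer: No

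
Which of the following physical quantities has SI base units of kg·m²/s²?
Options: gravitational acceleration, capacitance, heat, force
Checking the SI base units of each option:
  gravitational acceleration (g = GM/r²): m/s²  ✗
  capacitance (C = Q/V): s⁴·A²/(kg·m²)  ✗
  heat (Q = mcΔT): kg·m²/s²  ✓ matches
  force (F = ma): kg·m/s²  ✗

Only heat has units kg·m²/s².

Answer: heat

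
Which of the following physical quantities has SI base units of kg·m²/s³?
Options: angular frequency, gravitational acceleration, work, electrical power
Checking the SI base units of each option:
  angular frequency (ω = 2πf): 1/s  ✗
  gravitational acceleration (g = GM/r²): m/s²  ✗
  work (W = Fd): kg·m²/s²  ✗
  electrical power (P = IV): kg·m²/s³  ✓ matches

Only electrical power has units kg·m²/s³.

Answer: electrical power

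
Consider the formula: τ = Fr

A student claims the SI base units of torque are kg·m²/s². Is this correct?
Units of each symbol in τ = Fr:
  F (force): kg·m/s²
  r (lever arm): m

Multiplying the contributions: [kg·m/s²] · [m]
Adding exponents of each base unit: kg: 1, m: 2, s: -2
SI base units of torque: kg·m²/s²

The claimed units kg·m²/s² match the derived units, so the claim is correct.

Answer: Yes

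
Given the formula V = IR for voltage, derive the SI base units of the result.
Units of each symbol in V = IR:
  I (current): A
  R (resistance, in ohms): kg·m²/(s³·A²)

Multiplying the contributions: [A] · [kg·m²/(s³·A²)]
Adding exponents of each base unit: kg: 1, m: 2, s: -3, A: -1
SI base units of voltage: kg·m²/(s³·A)

Answer: kg·m²/(s³·A)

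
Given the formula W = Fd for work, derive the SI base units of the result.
Units of each symbol in W = Fd:
  F (force): kg·m/s²
  d (displacement): m

Multiplying the contributions: [kg·m/s²] · [m]
Adding exponents of each base unit: kg: 1, m: 2, s: -2
SI base units of work: kg·m²/s²

Answer: kg·m²/s²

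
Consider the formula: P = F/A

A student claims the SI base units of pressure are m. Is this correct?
Units of each symbol in P = F/A:
  F (force): kg·m/s²
  A (area): m²  → in the denominator, contributes 1/m²

Multiplying the contributions: [kg·m/s²] · [1/m²]
Adding exponents of each base unit: kg: 1, m: -1, s: -2
SI base units of pressure: kg/(m·s²)

The claimed units m (exponents m: 1) do not match the derived units kg/(m·s²) (exponents kg: 1, m: -1, s: -2), so the claim is incorrect.

Answer: No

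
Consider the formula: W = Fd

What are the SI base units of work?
Units of each symbol in W = Fd:
  F (force): kg·m/s²
  d (displacement): m

Multiplying the contributions: [kg·m/s²] · [m]
Adding exponents of each base unit: kg: 1, m: 2, s: -2
SI base units of work: kg·m²/s²

Answer: kg·m²/s²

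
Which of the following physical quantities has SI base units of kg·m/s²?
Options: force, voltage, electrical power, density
Checking the SI base units of each option:
  force (F = ma): kg·m/s²  ✓ matches
  voltage (V = IR): kg·m²/(s³·A)  ✗
  electrical power (P = IV): kg·m²/s³  ✗
  density (ρ = m/V): kg/m³  ✗

Only force has units kg·m/s².

Answer: force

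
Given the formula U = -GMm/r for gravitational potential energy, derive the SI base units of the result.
Units of each symbol in U = -GMm/r:
  G (gravitational constant): m³/(kg·s²)
  M (mass): kg
  m (mass): kg
  r (distance): m  → in the denominator, contributes 1/m
  The minus sign does not affect the units.

Multiplying the contributions: [m³/(kg·s²)] · [kg] · [kg] · [1/m]
Adding exponents of each base unit: kg: 1, m: 2, s: -2
SI base units of gravitational potential energy: kg·m²/s²

Answer: kg·m²/s²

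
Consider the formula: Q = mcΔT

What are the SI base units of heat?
Units of each symbol in Q = mcΔT:
  m (mass): kg
  c (specific heat capacity, in J/(kg·K)): m²/(s²·K)
  ΔT (temperature change): K

Multiplying the contributions: [kg] · [m²/(s²·K)] · [K]
Adding exponents of each base unit: kg: 1, m: 2, s: -2
SI base units of heat: kg·m²/s²

Answer: kg·m²/s²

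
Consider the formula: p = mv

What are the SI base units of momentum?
Units of each symbol in p = mv:
  m (mass): kg
  v (velocity): m/s

Multiplying the contributions: [kg] · [m/s]
Adding exponents of each base unit: kg: 1, m: 1, s: -1
SI base units of momentum: kg·m/s

Answer: kg·m/s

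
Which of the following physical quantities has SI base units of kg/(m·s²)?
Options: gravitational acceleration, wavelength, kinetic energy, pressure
Checking the SI base units of each option:
  gravitational acceleration (g = GM/r²): m/s²  ✗
  wavelength (λ = v/f): m  ✗
  kinetic energy (E = ½mv²): kg·m²/s²  ✗
  pressure (P = F/A): kg/(m·s²)  ✓ matches

Only pressure has units kg/(m·s²).

Answer: pressure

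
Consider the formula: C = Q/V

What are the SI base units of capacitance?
Units of each symbol in C = Q/V:
  Q (charge, in coulombs): s·A
  V (voltage, in volts): kg·m²/(s³·A)  → in the denominator, contributes s³·A/(kg·m²)

Multiplying the contributions: [s·A] · [s³·A/(kg·m²)]
Adding exponents of each base unit: kg: -1, m: -2, s: 4, A: 2
SI base units of capacitance: s⁴·A²/(kg·m²)

Answer: s⁴·A²/(kg·m²)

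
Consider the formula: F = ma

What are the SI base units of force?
Units of each symbol in F = ma:
  m (mass): kg
  a (acceleration): m/s²

Multiplying the contributions: [kg] · [m/s²]
Adding exponents of each base unit: kg: 1, m: 1, s: -2
SI base units of force: kg·m/s²

Answer: kg·m/s²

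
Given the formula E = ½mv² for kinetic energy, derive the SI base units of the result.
Units of each symbol in E = ½mv²:
  m (mass): kg
  v (speed): m/s  → to the power 2, contributes m²/s²
  The factor ½ is dimensionless.

Multiplying the contributions: [kg] · [m²/s²]
Adding exponents of each base unit: kg: 1, m: 2, s: -2
SI base units of kinetic energy: kg·m²/s²

Answer: kg·m²/s²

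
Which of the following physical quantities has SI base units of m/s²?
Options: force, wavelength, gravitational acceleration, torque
Checking the SI base units of each option:
  force (F = ma): kg·m/s²  ✗
  wavelength (λ = v/f): m  ✗
  gravitational acceleration (g = GM/r²): m/s²  ✓ matches
  torque (τ = Fr): kg·m²/s²  ✗

Only gravitational acceleration has units m/s².

Answer: gravitational acceleration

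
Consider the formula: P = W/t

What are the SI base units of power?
Units of each symbol in P = W/t:
  W (work): kg·m²/s²
  t (time): s  → in the denominator, contributes 1/s

Multiplying the contributions: [kg·m²/s²] · [1/s]
Adding exponents of each base unit: kg: 1, m: 2, s: -3
SI base units of power: kg·m²/s³

Answer: kg·m²/s³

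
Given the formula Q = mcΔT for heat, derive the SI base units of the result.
Units of each symbol in Q = mcΔT:
  m (mass): kg
  c (specific heat capacity, in J/(kg·K)): m²/(s²·K)
  ΔT (temperature change): K

Multiplying the contributions: [kg] · [m²/(s²·K)] · [K]
Adding exponents of each base unit: kg: 1, m: 2, s: -2
SI base units of heat: kg·m²/s²

Answer: kg·m²/s²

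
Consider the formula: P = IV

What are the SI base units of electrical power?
Units of each symbol in P = IV:
  I (current): A
  V (voltage, in volts): kg·m²/(s³·A)

Multiplying the contributions: [A] · [kg·m²/(s³·A)]
Adding exponents of each base unit: kg: 1, m: 2, s: -3
SI base units of electrical power: kg·m²/s³

Answer: kg·m²/s³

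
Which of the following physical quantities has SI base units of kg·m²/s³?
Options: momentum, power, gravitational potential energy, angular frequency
Checking the SI base units of each option:
  momentum (p = mv): kg·m/s  ✗
  power (P = W/t): kg·m²/s³  ✓ matches
  gravitational potential energy (U = -GMm/r): kg·m²/s²  ✗
  angular frequency (ω = 2πf): 1/s  ✗

Only power has units kg·m²/s³.

Answer: power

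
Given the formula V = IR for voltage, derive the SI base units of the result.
Units of each symbol in V = IR:
  I (current): A
  R (resistance, in ohms): kg·m²/(s³·A²)

Multiplying the contributions: [A] · [kg·m²/(s³·A²)]
Adding exponents of each base unit: kg: 1, m: 2, s: -3, A: -1
SI base units of voltage: kg·m²/(s³·A)

Answer: kg·m²/(s³·A)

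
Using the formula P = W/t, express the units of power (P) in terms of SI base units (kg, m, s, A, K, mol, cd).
Units of each symbol in P = W/t:
  W (work): kg·m²/s²
  t (time): s  → in the denominator, contributes 1/s

Multiplying the contributions: [kg·m²/s²] · [1/s]
Adding exponents of each base unit: kg: 1, m: 2, s: -3
SI base units of power: kg·m²/s³

Answer: kg·m²/s³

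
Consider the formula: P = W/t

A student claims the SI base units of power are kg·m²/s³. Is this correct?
Units of each symbol in P = W/t:
  W (work): kg·m²/s²
  t (time): s  → in the denominator, contributes 1/s

Multiplying the contributions: [kg·m²/s²] · [1/s]
Adding exponents of each base unit: kg: 1, m: 2, s: -3
SI base units of power: kg·m²/s³

The claimed units kg·m²/s³ match the derived units, so the claim is correct.

Answer: Yes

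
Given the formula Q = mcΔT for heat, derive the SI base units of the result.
Units of each symbol in Q = mcΔT:
  m (mass): kg
  c (specific heat capacity, in J/(kg·K)): m²/(s²·K)
  ΔT (temperature change): K

Multiplying the contributions: [kg] · [m²/(s²·K)] · [K]
Adding exponents of each base unit: kg: 1, m: 2, s: -2
SI base units of heat: kg·m²/s²

Answer: kg·m²/s²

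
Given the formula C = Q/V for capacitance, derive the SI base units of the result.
Units of each symbol in C = Q/V:
  Q (charge, in coulombs): s·A
  V (voltage, in volts): kg·m²/(s³·A)  → in the denominator, contributes s³·A/(kg·m²)

Multiplying the contributions: [s·A] · [s³·A/(kg·m²)]
Adding exponents of each base unit: kg: -1, m: -2, s: 4, A: 2
SI base units of capacitance: s⁴·A²/(kg·m²)

Answer: s⁴·A²/(kg·m²)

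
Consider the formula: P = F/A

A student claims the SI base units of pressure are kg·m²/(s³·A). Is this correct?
Units of each symbol in P = F/A:
  F (force): kg·m/s²
  A (area): m²  → in the denominator, contributes 1/m²

Multiplying the contributions: [kg·m/s²] · [1/m²]
Adding exponents of each base unit: kg: 1, m: -1, s: -2
SI base units of pressure: kg/(m·s²)

The claimed units kg·m²/(s³·A) (exponents kg: 1, m: 2, s: -3, A: -1) do not match the derived units kg/(m·s²) (exponents kg: 1, m: -1, s: -2), so the claim is incorrect.

Answer: No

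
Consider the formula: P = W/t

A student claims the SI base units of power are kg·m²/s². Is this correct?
Units of each symbol in P = W/t:
  W (work): kg·m²/s²
  t (time): s  → in the denominator, contributes 1/s

Multiplying the contributions: [kg·m²/s²] · [1/s]
Adding exponents of each base unit: kg: 1, m: 2, s: -3
SI base units of power: kg·m²/s³

The claimed units kg·m²/s² (exponents kg: 1, m: 2, s: -2) do not match the derived units kg·m²/s³ (exponents kg: 1, m: 2, s: -3), so the claim is incorrect.

Answer: No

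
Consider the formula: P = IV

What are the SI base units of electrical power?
Units of each symbol in P = IV:
  I (current): A
  V (voltage, in volts): kg·m²/(s³·A)

Multiplying the contributions: [A] · [kg·m²/(s³·A)]
Adding exponents of each base unit: kg: 1, m: 2, s: -3
SI base units of electrical power: kg·m²/s³

Answer: kg·m²/s³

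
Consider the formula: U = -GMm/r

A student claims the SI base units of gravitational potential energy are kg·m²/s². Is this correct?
Units of each symbol in U = -GMm/r:
  G (gravitational constant): m³/(kg·s²)
  M (mass): kg
  m (mass): kg
  r (distance): m  → in the denominator, contributes 1/m
  The minus sign does not affect the units.

Multiplying the contributions: [m³/(kg·s²)] · [kg] · [kg] · [1/m]
Adding exponents of each base unit: kg: 1, m: 2, s: -2
SI base units of gravitational potential energy: kg·m²/s²

The claimed units kg·m²/s² match the derived units, so the claim is correct.

Answer: Yes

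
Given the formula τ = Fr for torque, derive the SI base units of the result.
Units of each symbol in τ = Fr:
  F (force): kg·m/s²
  r (lever arm): m

Multiplying the contributions: [kg·m/s²] · [m]
Adding exponents of each base unit: kg: 1, m: 2, s: -2
SI base units of torque: kg·m²/s²

Answer: kg·m²/s²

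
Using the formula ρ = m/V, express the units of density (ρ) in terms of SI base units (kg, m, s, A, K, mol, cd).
Units of each symbol in ρ = m/V:
  m (mass): kg
  V (volume): m³  → in the denominator, contributes 1/m³

Multiplying the contributions: [kg] · [1/m³]
Adding exponents of each base unit: kg: 1, m: -3
SI base units of density: kg/m³

Answer: kg/m³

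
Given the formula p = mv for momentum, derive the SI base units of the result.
Units of each symbol in p = mv:
  m (mass): kg
  v (velocity): m/s

Multiplying the contributions: [kg] · [m/s]
Adding exponents of each base unit: kg: 1, m: 1, s: -1
SI base units of momentum: kg·m/s

Answer: kg·m/s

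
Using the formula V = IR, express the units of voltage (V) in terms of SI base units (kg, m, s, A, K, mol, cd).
Units of each symbol in V = IR:
  I (current): A
  R (resistance, in ohms): kg·m²/(s³·A²)

Multiplying the contributions: [A] · [kg·m²/(s³·A²)]
Adding exponents of each base unit: kg: 1, m: 2, s: -3, A: -1
SI base units of voltage: kg·m²/(s³·A)

Answer: kg·m²/(s³·A)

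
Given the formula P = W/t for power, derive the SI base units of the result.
Units of each symbol in P = W/t:
  W (work): kg·m²/s²
  t (time): s  → in the denominator, contributes 1/s

Multiplying the contributions: [kg·m²/s²] · [1/s]
Adding exponents of each base unit: kg: 1, m: 2, s: -3
SI base units of power: kg·m²/s³

Answer: kg·m²/s³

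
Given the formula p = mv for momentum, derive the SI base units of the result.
Units of each symbol in p = mv:
  m (mass): kg
  v (velocity): m/s

Multiplying the contributions: [kg] · [m/s]
Adding exponents of each base unit: kg: 1, m: 1, s: -1
SI base units of momentum: kg·m/s

Answer: kg·m/s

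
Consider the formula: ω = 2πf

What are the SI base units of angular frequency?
Units of each symbol in ω = 2πf:
  f (frequency): 1/s
  The factor 2π is dimensionless.

Multiplying the contributions: [1/s]
Adding exponents of each base unit: s: -1
SI base units of angular frequency: 1/s

Answer: 1/s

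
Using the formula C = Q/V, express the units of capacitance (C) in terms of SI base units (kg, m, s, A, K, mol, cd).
Units of each symbol in C = Q/V:
  Q (charge, in coulombs): s·A
  V (voltage, in volts): kg·m²/(s³·A)  → in the denominator, contributes s³·A/(kg·m²)

Multiplying the contributions: [s·A] · [s³·A/(kg·m²)]
Adding exponents of each base unit: kg: -1, m: -2, s: 4, A: 2
SI base units of capacitance: s⁴·A²/(kg·m²)

Answer: s⁴·A²/(kg·m²)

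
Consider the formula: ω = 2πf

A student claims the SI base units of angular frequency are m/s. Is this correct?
Units of each symbol in ω = 2πf:
  f (frequency): 1/s
  The factor 2π is dimensionless.

Multiplying the contributions: [1/s]
Adding exponents of each base unit: s: -1
SI base units of angular frequency: 1/s

The claimed units m/s (exponents m: 1, s: -1) do not match the derived units 1/s (exponents s: -1), so the claim is incorrect.

Answer: No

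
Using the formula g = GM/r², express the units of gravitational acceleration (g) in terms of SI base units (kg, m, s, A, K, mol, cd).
Units of each symbol in g = GM/r²:
  G (gravitational constant): m³/(kg·s²)
  M (mass): kg
  r (distance): m  → to the power 2 in the denominator, contributes 1/m²

Multiplying the contributions: [m³/(kg·s²)] · [kg] · [1/m²]
Adding exponents of each base unit: m: 1, s: -2
SI base units of gravitational acceleration: m/s²

Answer: m/s²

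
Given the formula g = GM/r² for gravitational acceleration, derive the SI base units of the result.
Units of each symbol in g = GM/r²:
  G (gravitational constant): m³/(kg·s²)
  M (mass): kg
  r (distance): m  → to the power 2 in the denominator, contributes 1/m²

Multiplying the contributions: [m³/(kg·s²)] · [kg] · [1/m²]
Adding exponents of each base unit: m: 1, s: -2
SI base units of gravitational acceleration: m/s²

Answer: m/s²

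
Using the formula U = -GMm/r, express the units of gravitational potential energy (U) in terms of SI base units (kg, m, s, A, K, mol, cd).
Units of each symbol in U = -GMm/r:
  G (gravitational constant): m³/(kg·s²)
  M (mass): kg
  m (mass): kg
  r (distance): m  → in the denominator, contributes 1/m
  The minus sign does not affect the units.

Multiplying the contributions: [m³/(kg·s²)] · [kg] · [kg] · [1/m]
Adding exponents of each base unit: kg: 1, m: 2, s: -2
SI base units of gravitational potential energy: kg·m²/s²

Answer: kg·m²/s²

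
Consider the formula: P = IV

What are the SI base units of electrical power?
Units of each symbol in P = IV:
  I (current): A
  V (voltage, in volts): kg·m²/(s³·A)

Multiplying the contributions: [A] · [kg·m²/(s³·A)]
Adding exponents of each base unit: kg: 1, m: 2, s: -3
SI base units of electrical power: kg·m²/s³

Answer: kg·m²/s³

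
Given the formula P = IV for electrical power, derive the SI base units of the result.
Units of each symbol in P = IV:
  I (current): A
  V (voltage, in volts): kg·m²/(s³·A)

Multiplying the contributions: [A] · [kg·m²/(s³·A)]
Adding exponents of each base unit: kg: 1, m: 2, s: -3
SI base units of electrical power: kg·m²/s³

Answer: kg·m²/s³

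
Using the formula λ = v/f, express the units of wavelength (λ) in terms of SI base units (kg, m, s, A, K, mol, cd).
Units of each symbol in λ = v/f:
  v (wave speed): m/s
  f (frequency): 1/s  → in the denominator, contributes s

Multiplying the contributions: [m/s] · [s]
Adding exponents of each base unit: m: 1
SI base units of wavelength: m

Answer: m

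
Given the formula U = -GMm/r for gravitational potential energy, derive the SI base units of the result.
Units of each symbol in U = -GMm/r:
  G (gravitational constant): m³/(kg·s²)
  M (mass): kg
  m (mass): kg
  r (distance): m  → in the denominator, contributes 1/m
  The minus sign does not affect the units.

Multiplying the contributions: [m³/(kg·s²)] · [kg] · [kg] · [1/m]
Adding exponents of each base unit: kg: 1, m: 2, s: -2
SI base units of gravitational potential energy: kg·m²/s²

Answer: kg·m²/s²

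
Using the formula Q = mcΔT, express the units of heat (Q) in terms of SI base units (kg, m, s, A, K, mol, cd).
Units of each symbol in Q = mcΔT:
  m (mass): kg
  c (specific heat capacity, in J/(kg·K)): m²/(s²·K)
  ΔT (temperature change): K

Multiplying the contributions: [kg] · [m²/(s²·K)] · [K]
Adding exponents of each base unit: kg: 1, m: 2, s: -2
SI base units of heat: kg·m²/s²

Answer: kg·m²/s²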